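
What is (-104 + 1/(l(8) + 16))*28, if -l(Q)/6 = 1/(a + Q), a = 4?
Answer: -90216/31 ≈ -2910.2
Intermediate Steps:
l(Q) = -6/(4 + Q)
(-104 + 1/(l(8) + 16))*28 = (-104 + 1/(-6/(4 + 8) + 16))*28 = (-104 + 1/(-6/12 + 16))*28 = (-104 + 1/(-6*1/12 + 16))*28 = (-104 + 1/(-½ + 16))*28 = (-104 + 1/(31/2))*28 = (-104 + 2/31)*28 = -3222/31*28 = -90216/31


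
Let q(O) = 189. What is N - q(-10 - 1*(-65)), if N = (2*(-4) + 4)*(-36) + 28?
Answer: -17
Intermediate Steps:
N = 172 (N = (-8 + 4)*(-36) + 28 = -4*(-36) + 28 = 144 + 28 = 172)
N - q(-10 - 1*(-65)) = 172 - 1*189 = 172 - 189 = -17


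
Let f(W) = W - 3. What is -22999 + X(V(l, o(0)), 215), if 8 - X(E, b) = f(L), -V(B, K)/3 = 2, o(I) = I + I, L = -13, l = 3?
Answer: -22975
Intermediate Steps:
o(I) = 2*I
V(B, K) = -6 (V(B, K) = -3*2 = -6)
f(W) = -3 + W
X(E, b) = 24 (X(E, b) = 8 - (-3 - 13) = 8 - 1*(-16) = 8 + 16 = 24)
-22999 + X(V(l, o(0)), 215) = -22999 + 24 = -22975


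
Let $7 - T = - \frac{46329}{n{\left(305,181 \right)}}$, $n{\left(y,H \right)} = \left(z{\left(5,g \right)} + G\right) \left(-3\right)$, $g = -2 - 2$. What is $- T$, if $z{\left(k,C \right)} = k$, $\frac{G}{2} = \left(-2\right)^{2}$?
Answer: $\frac{15352}{13} \approx 1180.9$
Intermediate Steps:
$G = 8$ ($G = 2 \left(-2\right)^{2} = 2 \cdot 4 = 8$)
$g = -4$ ($g = -2 - 2 = -4$)
$n{\left(y,H \right)} = -39$ ($n{\left(y,H \right)} = \left(5 + 8\right) \left(-3\right) = 13 \left(-3\right) = -39$)
$T = - \frac{15352}{13}$ ($T = 7 - - \frac{46329}{-39} = 7 - \left(-46329\right) \left(- \frac{1}{39}\right) = 7 - \frac{15443}{13} = - \frac{15352}{13} \approx -1180.9$)
$- T = \left(-1\right) \left(- \frac{15352}{13}\right) = \frac{15352}{13}$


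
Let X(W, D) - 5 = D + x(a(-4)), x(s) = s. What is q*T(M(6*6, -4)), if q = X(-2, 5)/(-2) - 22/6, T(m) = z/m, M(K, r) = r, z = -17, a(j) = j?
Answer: -85/3 ≈ -28.333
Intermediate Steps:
X(W, D) = 1 + D (X(W, D) = 5 + (D - 4) = 5 + (-4 + D) = 1 + D)
T(m) = -17/m
q = -20/3 (q = (1 + 5)/(-2) - 22/6 = 6*(-½) - 22*⅙ = -3 - 11/3 = -20/3 ≈ -6.6667)
q*T(M(6*6, -4)) = -(-340)/(3*(-4)) = -(-340)*(-1)/(3*4) = -20/3*17/4 = -85/3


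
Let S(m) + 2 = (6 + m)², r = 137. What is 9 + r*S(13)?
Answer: 49192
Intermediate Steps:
S(m) = -2 + (6 + m)²
9 + r*S(13) = 9 + 137*(-2 + (6 + 13)²) = 9 + 137*(-2 + 19²) = 9 + 137*(-2 + 361) = 9 + 137*359 = 9 + 49183 = 49192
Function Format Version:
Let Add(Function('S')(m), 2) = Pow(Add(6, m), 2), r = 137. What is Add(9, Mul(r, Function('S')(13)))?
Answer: 49192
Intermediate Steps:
Function('S')(m) = Add(-2, Pow(Add(6, m), 2))
Add(9, Mul(r, Function('S')(13))) = Add(9, Mul(137, Add(-2, Pow(Add(6, 13), 2)))) = Add(9, Mul(137, Add(-2, Pow(19, 2)))) = Add(9, Mul(137, Add(-2, 361))) = Add(9, Mul(137, 359)) = Add(9, 49183) = 49192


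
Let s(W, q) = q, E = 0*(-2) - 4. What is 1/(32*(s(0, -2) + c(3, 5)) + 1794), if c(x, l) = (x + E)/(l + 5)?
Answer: 5/8634 ≈ 0.00057911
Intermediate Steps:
E = -4 (E = 0 - 4 = -4)
c(x, l) = (-4 + x)/(5 + l) (c(x, l) = (x - 4)/(l + 5) = (-4 + x)/(5 + l))
1/(32*(s(0, -2) + c(3, 5)) + 1794) = 1/(32*(-2 + (-4 + 3)/(5 + 5)) + 1794) = 1/(32*(-2 - 1/10) + 1794) = 1/(32*(-2 + (⅒)*(-1)) + 1794) = 1/(32*(-2 - ⅒) + 1794) = 1/(32*(-21/10) + 1794) = 1/(-336/5 + 1794) = 1/(8634/5) = 5/8634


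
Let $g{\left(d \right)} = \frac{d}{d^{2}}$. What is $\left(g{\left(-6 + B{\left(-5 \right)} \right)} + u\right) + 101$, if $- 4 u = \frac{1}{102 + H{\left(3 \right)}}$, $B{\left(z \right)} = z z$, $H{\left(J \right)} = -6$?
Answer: $\frac{737261}{7296} \approx 101.05$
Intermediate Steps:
$B{\left(z \right)} = z^{2}$
$u = - \frac{1}{384}$ ($u = - \frac{1}{4 \left(102 - 6\right)} = - \frac{1}{4 \cdot 96} = \left(- \frac{1}{4}\right) \frac{1}{96} = - \frac{1}{384} \approx -0.0026042$)
$g{\left(d \right)} = \frac{1}{d}$ ($g{\left(d \right)} = \frac{d}{d^{2}} = \frac{1}{d}$)
$\left(g{\left(-6 + B{\left(-5 \right)} \right)} + u\right) + 101 = \left(\frac{1}{-6 + \left(-5\right)^{2}} - \frac{1}{384}\right) + 101 = \left(\frac{1}{-6 + 25} - \frac{1}{384}\right) + 101 = \left(\frac{1}{19} - \frac{1}{384}\right) + 101 = \frac{365}{7296} + 101 = \frac{737261}{7296}$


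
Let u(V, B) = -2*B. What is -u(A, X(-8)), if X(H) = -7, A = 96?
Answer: -14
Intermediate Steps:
-u(A, X(-8)) = -(-2)*(-7) = -1*14 = -14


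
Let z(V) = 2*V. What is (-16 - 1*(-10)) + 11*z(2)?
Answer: 38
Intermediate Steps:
(-16 - 1*(-10)) + 11*z(2) = (-16 - 1*(-10)) + 11*(2*2) = (-16 + 10) + 11*4 = -6 + 44 = 38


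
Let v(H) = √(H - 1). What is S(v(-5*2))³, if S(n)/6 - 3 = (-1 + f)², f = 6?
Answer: 4741632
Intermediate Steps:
v(H) = √(-1 + H)
S(n) = 168 (S(n) = 18 + 6*(-1 + 6)² = 18 + 6*5² = 18 + 6*25 = 18 + 150 = 168)
S(v(-5*2))³ = 168³ = 4741632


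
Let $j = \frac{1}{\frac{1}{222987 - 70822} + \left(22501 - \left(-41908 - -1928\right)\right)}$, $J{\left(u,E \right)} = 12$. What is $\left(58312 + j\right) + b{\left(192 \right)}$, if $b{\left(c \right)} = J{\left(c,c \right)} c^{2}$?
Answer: $\frac{4760175729681045}{9507421366} \approx 5.0068 \cdot 10^{5}$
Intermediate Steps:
$b{\left(c \right)} = 12 c^{2}$
$j = \frac{152165}{9507421366}$ ($j = \frac{1}{\frac{1}{152165} + \left(22501 - \left(-41908 + 1928\right)\right)} = \frac{1}{\frac{1}{152165} + \left(22501 - -39980\right)} = \frac{1}{\frac{1}{152165} + \left(22501 + 39980\right)} = \frac{1}{\frac{1}{152165} + 62481} = \frac{1}{\frac{9507421366}{152165}} = \frac{152165}{9507421366} \approx 1.6005 \cdot 10^{-5}$)
$\left(58312 + j\right) + b{\left(192 \right)} = \left(58312 + \frac{152165}{9507421366}\right) + 12 \cdot 192^{2} = \frac{554396754846357}{9507421366} + 12 \cdot 36864 = \frac{554396754846357}{9507421366} + 442368 = \frac{4760175729681045}{9507421366}$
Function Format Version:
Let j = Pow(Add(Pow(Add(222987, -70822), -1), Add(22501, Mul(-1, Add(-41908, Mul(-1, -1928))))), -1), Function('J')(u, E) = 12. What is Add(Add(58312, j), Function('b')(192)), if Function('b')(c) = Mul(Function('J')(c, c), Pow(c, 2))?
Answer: Rational(4760175729681045, 9507421366) ≈ 5.0068e+5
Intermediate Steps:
Function('b')(c) = Mul(12, Pow(c, 2))
j = Rational(152165, 9507421366) (j = Pow(Add(Pow(152165, -1), Add(22501, Mul(-1, Add(-41908, 1928)))), -1) = Pow(Add(Rational(1, 152165), Add(22501, Mul(-1, -39980))), -1) = Pow(Add(Rational(1, 152165), Add(22501, 39980)), -1) = Pow(Add(Rational(1, 152165), 62481), -1) = Pow(Rational(9507421366, 152165), -1) = Rational(152165, 9507421366) ≈ 1.6005e-5)
Add(Add(58312, j), Function('b')(192)) = Add(Add(58312, Rational(152165, 9507421366)), Mul(12, Pow(192, 2))) = Add(Rational(554396754846357, 9507421366), Mul(12, 36864)) = Add(Rational(554396754846357, 9507421366), 442368) = Rational(4760175729681045, 9507421366)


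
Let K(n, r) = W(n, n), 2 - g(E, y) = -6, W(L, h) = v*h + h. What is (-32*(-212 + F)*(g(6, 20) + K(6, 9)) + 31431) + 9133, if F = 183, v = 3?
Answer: 70260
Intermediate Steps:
W(L, h) = 4*h (W(L, h) = 3*h + h = 4*h)
g(E, y) = 8 (g(E, y) = 2 - 1*(-6) = 2 + 6 = 8)
K(n, r) = 4*n
(-32*(-212 + F)*(g(6, 20) + K(6, 9)) + 31431) + 9133 = (-32*(-212 + 183)*(8 + 4*6) + 31431) + 9133 = (-(-928)*(8 + 24) + 31431) + 9133 = (-(-928)*32 + 31431) + 9133 = (-32*(-928) + 31431) + 9133 = (29696 + 31431) + 9133 = 61127 + 9133 = 70260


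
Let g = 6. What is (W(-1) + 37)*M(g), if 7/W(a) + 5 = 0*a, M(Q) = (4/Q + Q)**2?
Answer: 14240/9 ≈ 1582.2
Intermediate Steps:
M(Q) = (Q + 4/Q)**2
W(a) = -7/5 (W(a) = 7/(-5 + 0*a) = 7/(-5 + 0) = 7/(-5) = 7*(-1/5) = -7/5)
(W(-1) + 37)*M(g) = (-7/5 + 37)*((4 + 6**2)**2/6**2) = 178*((4 + 36)**2/36)/5 = 178*((1/36)*40**2)/5 = 178*((1/36)*1600)/5 = (178/5)*(400/9) = 14240/9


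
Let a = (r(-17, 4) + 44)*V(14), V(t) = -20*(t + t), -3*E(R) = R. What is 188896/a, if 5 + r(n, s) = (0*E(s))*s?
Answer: -11806/1365 ≈ -8.6491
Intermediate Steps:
E(R) = -R/3
V(t) = -40*t
r(n, s) = -5 (r(n, s) = -5 + (0*(-s/3))*s = -5 + 0*s = -5 + 0 = -5)
a = -21840 (a = (-5 + 44)*(-40*14) = 39*(-560) = -21840)
188896/a = 188896/(-21840) = 188896*(-1/21840) = -11806/1365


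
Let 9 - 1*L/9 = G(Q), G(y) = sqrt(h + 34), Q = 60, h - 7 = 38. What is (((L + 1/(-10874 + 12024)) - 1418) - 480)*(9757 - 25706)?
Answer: 33326217001/1150 + 143541*sqrt(79) ≈ 3.0255e+7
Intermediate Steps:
h = 45 (h = 7 + 38 = 45)
G(y) = sqrt(79) (G(y) = sqrt(45 + 34) = sqrt(79))
L = 81 - 9*sqrt(79) ≈ 1.0063
(((L + 1/(-10874 + 12024)) - 1418) - 480)*(9757 - 25706) = ((((81 - 9*sqrt(79)) + 1/(-10874 + 12024)) - 1418) - 480)*(9757 - 25706) = ((((81 - 9*sqrt(79)) + 1/1150) - 1418) - 480)*(-15949) = (((93151/1150 - 9*sqrt(79)) - 1418) - 480)*(-15949) = ((-1537549/1150 - 9*sqrt(79)) - 480)*(-15949) = (-2089549/1150 - 9*sqrt(79))*(-15949) = 33326217001/1150 + 143541*sqrt(79)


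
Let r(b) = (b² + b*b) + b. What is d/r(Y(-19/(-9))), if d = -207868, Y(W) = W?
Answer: -16837308/893 ≈ -18855.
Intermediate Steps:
r(b) = b + 2*b² (r(b) = (b² + b²) + b = 2*b² + b = b + 2*b²)
d/r(Y(-19/(-9))) = -207868*9/(19*(1 + 2*(-19/(-9)))) = -207868*9/(19*(1 + 2*(-19*(-⅑)))) = -207868*9/(19*(1 + 2*(19/9))) = -207868*9/(19*(1 + 38/9)) = -207868/((19/9)*(47/9)) = -207868/893/81 = -207868*81/893 = -16837308/893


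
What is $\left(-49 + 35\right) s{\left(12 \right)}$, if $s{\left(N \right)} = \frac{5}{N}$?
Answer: $- \frac{35}{6} \approx -5.8333$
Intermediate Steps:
$\left(-49 + 35\right) s{\left(12 \right)} = \left(-49 + 35\right) \frac{5}{12} = - 14 \cdot 5 \cdot \frac{1}{12} = \left(-14\right) \frac{5}{12} = - \frac{35}{6}$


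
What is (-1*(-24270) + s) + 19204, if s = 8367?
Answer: 51841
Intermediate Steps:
(-1*(-24270) + s) + 19204 = (-1*(-24270) + 8367) + 19204 = (24270 + 8367) + 19204 = 32637 + 19204 = 51841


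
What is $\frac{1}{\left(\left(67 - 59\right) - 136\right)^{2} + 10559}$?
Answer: $\frac{1}{26943} \approx 3.7115 \cdot 10^{-5}$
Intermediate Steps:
$\frac{1}{\left(\left(67 - 59\right) - 136\right)^{2} + 10559} = \frac{1}{\left(8 - 136\right)^{2} + 10559} = \frac{1}{\left(-128\right)^{2} + 10559} = \frac{1}{16384 + 10559} = \frac{1}{26943}$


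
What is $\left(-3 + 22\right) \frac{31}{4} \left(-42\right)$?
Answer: $- \frac{12369}{2} \approx -6184.5$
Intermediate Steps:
$\left(-3 + 22\right) \frac{31}{4} \left(-42\right) = 19 \cdot 31 \cdot \frac{1}{4} \left(-42\right) = 19 \cdot \frac{31}{4} \left(-42\right) = \frac{589}{4} \left(-42\right) = - \frac{12369}{2}$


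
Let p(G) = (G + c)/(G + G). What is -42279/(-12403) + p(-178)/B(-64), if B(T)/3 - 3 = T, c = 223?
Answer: 918316809/269343548 ≈ 3.4095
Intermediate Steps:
B(T) = 9 + 3*T
p(G) = (223 + G)/(2*G) (p(G) = (G + 223)/(G + G) = (223 + G)/((2*G)) = (223 + G)*(1/(2*G)) = (223 + G)/(2*G))
-42279/(-12403) + p(-178)/B(-64) = -42279/(-12403) + ((½)*(223 - 178)/(-178))/(9 + 3*(-64)) = -42279*(-1/12403) + ((½)*(-1/178)*45)/(9 - 192) = 42279/12403 - 45/356/(-183) = 42279/12403 - 45/356*(-1/183) = 42279/12403 + 15/21716 = 918316809/269343548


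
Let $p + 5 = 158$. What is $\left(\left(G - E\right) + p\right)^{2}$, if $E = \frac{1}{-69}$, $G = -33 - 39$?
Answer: $\frac{31248100}{4761} \approx 6563.3$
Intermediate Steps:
$p = 153$ ($p = -5 + 158 = 153$)
$G = -72$ ($G = -33 - 39 = -72$)
$E = - \frac{1}{69} \approx -0.014493$
$\left(\left(G - E\right) + p\right)^{2} = \left(\left(-72 - - \frac{1}{69}\right) + 153\right)^{2} = \left(\left(-72 + \frac{1}{69}\right) + 153\right)^{2} = \left(- \frac{4967}{69} + 153\right)^{2} = \left(\frac{5590}{69}\right)^{2} = \frac{31248100}{4761}$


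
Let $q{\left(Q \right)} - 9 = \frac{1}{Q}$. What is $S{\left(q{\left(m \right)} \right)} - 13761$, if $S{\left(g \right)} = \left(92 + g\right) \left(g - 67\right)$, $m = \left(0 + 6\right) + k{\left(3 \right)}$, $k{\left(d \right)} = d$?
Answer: $- \frac{1588751}{81} \approx -19614.0$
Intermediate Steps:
$m = 9$ ($m = \left(0 + 6\right) + 3 = 6 + 3 = 9$)
$q{\left(Q \right)} = 9 + \frac{1}{Q}$
$S{\left(g \right)} = \left(-67 + g\right) \left(92 + g\right)$ ($S{\left(g \right)} = \left(92 + g\right) \left(-67 + g\right) = \left(-67 + g\right) \left(92 + g\right)$)
$S{\left(q{\left(m \right)} \right)} - 13761 = \left(-6164 + \left(9 + \frac{1}{9}\right)^{2} + 25 \left(9 + \frac{1}{9}\right)\right) - 13761 = \left(-6164 + \left(9 + \frac{1}{9}\right)^{2} + 25 \left(9 + \frac{1}{9}\right)\right) + \left(-24616 + 10855\right) = \left(-6164 + \left(\frac{82}{9}\right)^{2} + 25 \cdot \frac{82}{9}\right) - 13761 = \left(-6164 + \frac{6724}{81} + \frac{2050}{9}\right) - 13761 = - \frac{474110}{81} - 13761 = - \frac{1588751}{81}$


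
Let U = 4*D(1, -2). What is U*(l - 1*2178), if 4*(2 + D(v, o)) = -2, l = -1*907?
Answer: 30850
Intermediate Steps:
l = -907
D(v, o) = -5/2 (D(v, o) = -2 + (1/4)*(-2) = -2 - 1/2 = -5/2)
U = -10 (U = 4*(-5/2) = -10)
U*(l - 1*2178) = -10*(-907 - 1*2178) = -10*(-907 - 2178) = -10*(-3085) = 30850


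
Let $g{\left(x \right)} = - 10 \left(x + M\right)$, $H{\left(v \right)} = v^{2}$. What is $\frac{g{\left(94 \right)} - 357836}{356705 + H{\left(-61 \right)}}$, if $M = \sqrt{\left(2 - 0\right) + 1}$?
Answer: $- \frac{5436}{5461} - \frac{5 \sqrt{3}}{180213} \approx -0.99547$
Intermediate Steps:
$M = \sqrt{3}$ ($M = \sqrt{\left(2 + 0\right) + 1} = \sqrt{2 + 1} = \sqrt{3} \approx 1.732$)
$g{\left(x \right)} = - 10 x - 10 \sqrt{3}$ ($g{\left(x \right)} = - 10 \left(x + \sqrt{3}\right) = - 10 x - 10 \sqrt{3}$)
$\frac{g{\left(94 \right)} - 357836}{356705 + H{\left(-61 \right)}} = \frac{\left(\left(-10\right) 94 - 10 \sqrt{3}\right) - 357836}{356705 + \left(-61\right)^{2}} = \frac{\left(-940 - 10 \sqrt{3}\right) - 357836}{356705 + 3721} = \frac{-358776 - 10 \sqrt{3}}{360426} = \left(-358776 - 10 \sqrt{3}\right) \frac{1}{360426} = - \frac{5436}{5461} - \frac{5 \sqrt{3}}{180213}$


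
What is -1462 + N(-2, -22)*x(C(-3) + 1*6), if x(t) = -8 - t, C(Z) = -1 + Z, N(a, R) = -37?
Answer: -1092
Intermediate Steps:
-1462 + N(-2, -22)*x(C(-3) + 1*6) = -1462 - 37*(-8 - ((-1 - 3) + 1*6)) = -1462 - 37*(-8 - (-4 + 6)) = -1462 - 37*(-8 - 1*2) = -1462 - 37*(-8 - 2) = -1462 - 37*(-10) = -1462 + 370 = -1092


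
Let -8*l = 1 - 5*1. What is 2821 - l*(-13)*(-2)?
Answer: 2808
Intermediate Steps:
l = 1/2 (l = -(1 - 5*1)/8 = -(1 - 5)/8 = -1/8*(-4) = 1/2 ≈ 0.50000)
2821 - l*(-13)*(-2) = 2821 - (1/2)*(-13)*(-2) = 2821 - (-13)*(-2)/2 = 2821 - 1*13 = 2821 - 13 = 2808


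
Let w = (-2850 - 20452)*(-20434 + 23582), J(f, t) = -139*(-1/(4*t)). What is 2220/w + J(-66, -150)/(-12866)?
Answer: -867651157/70783613905200 ≈ -1.2258e-5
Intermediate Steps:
J(f, t) = 139/(4*t) (J(f, t) = -(-139)/(4*t) = 139/(4*t))
w = -73354696 (w = -23302*3148 = -73354696)
2220/w + J(-66, -150)/(-12866) = 2220/(-73354696) + ((139/4)/(-150))/(-12866) = 2220*(-1/73354696) + ((139/4)*(-1/150))*(-1/12866) = -555/18338674 - 139/600*(-1/12866) = -555/18338674 + 139/7719600 = -867651157/70783613905200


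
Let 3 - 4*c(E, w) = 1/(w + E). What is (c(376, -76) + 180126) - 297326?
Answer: -140639101/1200 ≈ -1.1720e+5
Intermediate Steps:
c(E, w) = ¾ - 1/(4*(E + w)) (c(E, w) = ¾ - 1/(4*(w + E)) = ¾ - 1/(4*(E + w)))
(c(376, -76) + 180126) - 297326 = ((-1 + 3*376 + 3*(-76))/(4*(376 - 76)) + 180126) - 297326 = ((¼)*(-1 + 1128 - 228)/300 + 180126) - 297326 = ((¼)*(1/300)*899 + 180126) - 297326 = (899/1200 + 180126) - 297326 = 216152099/1200 - 297326 = -140639101/1200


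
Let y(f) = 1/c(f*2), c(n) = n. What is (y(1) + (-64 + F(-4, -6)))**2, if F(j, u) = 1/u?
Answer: 36481/9 ≈ 4053.4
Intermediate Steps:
y(f) = 1/(2*f) (y(f) = 1/(f*2) = 1/(2*f))
(y(1) + (-64 + F(-4, -6)))**2 = ((1/2)/1 + (-64 + 1/(-6)))**2 = ((1/2)*1 + (-64 - 1/6))**2 = (1/2 - 385/6)**2 = (-191/3)**2 = 36481/9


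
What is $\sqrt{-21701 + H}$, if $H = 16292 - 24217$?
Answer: $i \sqrt{29626} \approx 172.12 i$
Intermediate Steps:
$H = -7925$ ($H = 16292 - 24217 = -7925$)
$\sqrt{-21701 + H} = \sqrt{-21701 - 7925} = \sqrt{-29626} = i \sqrt{29626}$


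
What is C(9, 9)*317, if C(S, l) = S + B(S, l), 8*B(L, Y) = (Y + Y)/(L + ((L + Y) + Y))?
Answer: 45965/16 ≈ 2872.8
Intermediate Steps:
B(L, Y) = Y/(4*(2*L + 2*Y)) (B(L, Y) = ((Y + Y)/(L + ((L + Y) + Y)))/8 = ((2*Y)/(L + (L + 2*Y)))/8 = ((2*Y)/(2*L + 2*Y))/8 = (2*Y/(2*L + 2*Y))/8 = Y/(4*(2*L + 2*Y)))
C(S, l) = S + l/(8*(S + l))
C(9, 9)*317 = (((⅛)*9 + 9*(9 + 9))/(9 + 9))*317 = ((9/8 + 9*18)/18)*317 = ((9/8 + 162)/18)*317 = ((1/18)*(1305/8))*317 = (145/16)*317 = 45965/16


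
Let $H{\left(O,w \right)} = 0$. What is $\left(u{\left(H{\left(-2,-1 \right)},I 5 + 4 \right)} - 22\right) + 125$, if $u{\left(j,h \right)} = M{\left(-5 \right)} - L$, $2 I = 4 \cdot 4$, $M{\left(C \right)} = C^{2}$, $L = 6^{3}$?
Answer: $-88$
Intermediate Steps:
$L = 216$
$I = 8$ ($I = \frac{4 \cdot 4}{2} = \frac{1}{2} \cdot 16 = 8$)
$u{\left(j,h \right)} = -191$ ($u{\left(j,h \right)} = \left(-5\right)^{2} - 216 = 25 - 216 = -191$)
$\left(u{\left(H{\left(-2,-1 \right)},I 5 + 4 \right)} - 22\right) + 125 = \left(-191 - 22\right) + 125 = -213 + 125 = -88$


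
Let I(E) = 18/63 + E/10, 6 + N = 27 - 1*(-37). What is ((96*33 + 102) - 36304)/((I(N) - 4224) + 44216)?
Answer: -1156190/1399933 ≈ -0.82589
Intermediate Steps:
N = 58 (N = -6 + (27 - 1*(-37)) = -6 + (27 + 37) = -6 + 64 = 58)
I(E) = 2/7 + E/10 (I(E) = 18*(1/63) + E*(⅒) = 2/7 + E/10)
((96*33 + 102) - 36304)/((I(N) - 4224) + 44216) = ((96*33 + 102) - 36304)/(((2/7 + (⅒)*58) - 4224) + 44216) = ((3168 + 102) - 36304)/(((2/7 + 29/5) - 4224) + 44216) = (3270 - 36304)/((213/35 - 4224) + 44216) = -33034/(-147627/35 + 44216) = -33034/1399933/35 = -33034*35/1399933 = -1156190/1399933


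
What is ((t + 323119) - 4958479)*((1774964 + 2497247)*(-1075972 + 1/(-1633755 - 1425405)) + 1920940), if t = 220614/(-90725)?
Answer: 75817898930044217208894765103/3558234500 ≈ 2.1308e+19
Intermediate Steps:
t = -220614/90725 (t = 220614*(-1/90725) = -220614/90725 ≈ -2.4317)
((t + 323119) - 4958479)*((1774964 + 2497247)*(-1075972 + 1/(-1633755 - 1425405)) + 1920940) = ((-220614/90725 + 323119) - 4958479)*((1774964 + 2497247)*(-1075972 + 1/(-1633755 - 1425405)) + 1920940) = (29314750661/90725 - 4958479)*(4272211*(-1075972 + 1/(-3059160)) + 1920940) = -420543256614*(4272211*(-1075972 - 1/3059160) + 1920940)/90725 = -420543256614*(4272211*(-3291570503521/3059160) + 1920940)/90725 = -420543256614*(-14062283712417954931/3059160 + 1920940)/90725 = -420543256614/90725*(-14062277835955144531/3059160) = 75817898930044217208894765103/3558234500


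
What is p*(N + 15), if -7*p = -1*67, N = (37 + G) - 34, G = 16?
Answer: 2278/7 ≈ 325.43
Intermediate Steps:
N = 19 (N = (37 + 16) - 34 = 53 - 34 = 19)
p = 67/7 (p = -(-1)*67/7 = -1/7*(-67) = 67/7 ≈ 9.5714)
p*(N + 15) = 67*(19 + 15)/7 = (67/7)*34 = 2278/7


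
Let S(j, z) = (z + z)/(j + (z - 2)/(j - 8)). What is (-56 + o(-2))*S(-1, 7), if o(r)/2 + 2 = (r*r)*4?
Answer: 252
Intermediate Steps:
S(j, z) = 2*z/(j + (-2 + z)/(-8 + j)) (S(j, z) = (2*z)/(j + (-2 + z)/(-8 + j)) = 2*z/(j + (-2 + z)/(-8 + j)))
o(r) = -4 + 8*r² (o(r) = -4 + 2*((r*r)*4) = -4 + 2*(r²*4) = -4 + 2*(4*r²) = -4 + 8*r²)
(-56 + o(-2))*S(-1, 7) = (-56 + (-4 + 8*(-2)²))*(2*7*(-8 - 1)/(-2 + 7 + (-1)² - 8*(-1))) = (-56 + (-4 + 8*4))*(2*7*(-9)/(-2 + 7 + 1 + 8)) = (-56 + (-4 + 32))*(2*7*(-9)/14) = (-56 + 28)*(2*7*(1/14)*(-9)) = -28*(-9) = 252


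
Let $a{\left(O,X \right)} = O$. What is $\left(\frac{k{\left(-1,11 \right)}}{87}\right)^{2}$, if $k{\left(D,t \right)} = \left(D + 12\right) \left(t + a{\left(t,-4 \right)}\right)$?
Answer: $\frac{58564}{7569} \approx 7.7374$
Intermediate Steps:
$k{\left(D,t \right)} = 2 t \left(12 + D\right)$ ($k{\left(D,t \right)} = \left(D + 12\right) \left(t + t\right) = \left(12 + D\right) 2 t = 2 t \left(12 + D\right)$)
$\left(\frac{k{\left(-1,11 \right)}}{87}\right)^{2} = \left(\frac{2 \cdot 11 \left(12 - 1\right)}{87}\right)^{2} = \left(2 \cdot 11 \cdot 11 \cdot \frac{1}{87}\right)^{2} = \left(242 \cdot \frac{1}{87}\right)^{2} = \left(\frac{242}{87}\right)^{2} = \frac{58564}{7569}$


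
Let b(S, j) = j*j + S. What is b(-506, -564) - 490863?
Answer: -173273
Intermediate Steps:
b(S, j) = S + j² (b(S, j) = j² + S = S + j²)
b(-506, -564) - 490863 = (-506 + (-564)²) - 490863 = (-506 + 318096) - 490863 = 317590 - 490863 = -173273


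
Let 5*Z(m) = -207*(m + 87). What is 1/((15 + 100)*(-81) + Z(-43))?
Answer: -5/55683 ≈ -8.9794e-5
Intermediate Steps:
Z(m) = -18009/5 - 207*m/5 (Z(m) = (-207*(m + 87))/5 = (-207*(87 + m))/5 = (-18009 - 207*m)/5 = -18009/5 - 207*m/5)
1/((15 + 100)*(-81) + Z(-43)) = 1/((15 + 100)*(-81) + (-18009/5 - 207/5*(-43))) = 1/(115*(-81) + (-18009/5 + 8901/5)) = 1/(-9315 - 9108/5) = 1/(-55683/5) = -5/55683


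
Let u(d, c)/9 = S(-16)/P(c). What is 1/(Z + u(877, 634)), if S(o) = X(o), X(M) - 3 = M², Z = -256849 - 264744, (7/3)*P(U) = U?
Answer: -634/330684523 ≈ -1.9172e-6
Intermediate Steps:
P(U) = 3*U/7
Z = -521593
X(M) = 3 + M²
S(o) = 3 + o²
u(d, c) = 5439/c (u(d, c) = 9*((3 + (-16)²)/((3*c/7))) = 9*((3 + 256)*(7/(3*c))) = 9*(259*(7/(3*c))) = 9*(1813/(3*c)) = 5439/c)
1/(Z + u(877, 634)) = 1/(-521593 + 5439/634) = 1/(-330684523/634) = -634/330684523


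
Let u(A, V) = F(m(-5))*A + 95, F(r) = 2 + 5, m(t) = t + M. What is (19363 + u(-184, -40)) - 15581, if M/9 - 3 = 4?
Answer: 2589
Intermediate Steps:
M = 63 (M = 27 + 9*4 = 27 + 36 = 63)
m(t) = 63 + t (m(t) = t + 63 = 63 + t)
F(r) = 7
u(A, V) = 95 + 7*A (u(A, V) = 7*A + 95 = 95 + 7*A)
(19363 + u(-184, -40)) - 15581 = (19363 + (95 + 7*(-184))) - 15581 = (19363 + (95 - 1288)) - 15581 = (19363 - 1193) - 15581 = 18170 - 15581 = 2589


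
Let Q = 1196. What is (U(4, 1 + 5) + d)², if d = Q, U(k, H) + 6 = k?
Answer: 1425636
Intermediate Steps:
U(k, H) = -6 + k
d = 1196
(U(4, 1 + 5) + d)² = ((-6 + 4) + 1196)² = (-2 + 1196)² = 1194² = 1425636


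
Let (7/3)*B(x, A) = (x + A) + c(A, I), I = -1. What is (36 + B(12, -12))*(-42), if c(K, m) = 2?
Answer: -1548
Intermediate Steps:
B(x, A) = 6/7 + 3*A/7 + 3*x/7 (B(x, A) = 3*((x + A) + 2)/7 = 3*((A + x) + 2)/7 = 3*(2 + A + x)/7 = 6/7 + 3*A/7 + 3*x/7)
(36 + B(12, -12))*(-42) = (36 + (6/7 + (3/7)*(-12) + (3/7)*12))*(-42) = (36 + (6/7 - 36/7 + 36/7))*(-42) = (36 + 6/7)*(-42) = (258/7)*(-42) = -1548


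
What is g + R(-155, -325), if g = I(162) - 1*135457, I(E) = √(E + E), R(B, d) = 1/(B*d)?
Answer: -6822739624/50375 ≈ -1.3544e+5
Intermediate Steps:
R(B, d) = 1/(B*d)
I(E) = √2*√E (I(E) = √(2*E) = √2*√E)
g = -135439 (g = √2*√162 - 1*135457 = √2*(9*√2) - 135457 = 18 - 135457 = -135439)
g + R(-155, -325) = -135439 + 1/(-155*(-325)) = -135439 - 1/155*(-1/325) = -135439 + 1/50375 = -6822739624/50375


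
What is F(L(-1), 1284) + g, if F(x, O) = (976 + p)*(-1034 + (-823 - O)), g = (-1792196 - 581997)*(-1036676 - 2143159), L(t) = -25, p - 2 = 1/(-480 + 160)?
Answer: 2415852456405381/320 ≈ 7.5495e+12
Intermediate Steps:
p = 639/320 (p = 2 + 1/(-480 + 160) = 2 + 1/(-320) = 2 - 1/320 = 639/320 ≈ 1.9969)
g = 7549541998155 (g = -2374193*(-3179835) = 7549541998155)
F(x, O) = -581164863/320 - 312959*O/320 (F(x, O) = (976 + 639/320)*(-1034 + (-823 - O)) = 312959*(-1857 - O)/320 = -581164863/320 - 312959*O/320)
F(L(-1), 1284) + g = (-581164863/320 - 312959/320*1284) + 7549541998155 = (-581164863/320 - 100459839/80) + 7549541998155 = -983004219/320 + 7549541998155 = 2415852456405381/320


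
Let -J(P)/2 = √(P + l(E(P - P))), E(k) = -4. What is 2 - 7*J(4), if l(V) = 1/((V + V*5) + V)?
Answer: 2 + √777 ≈ 29.875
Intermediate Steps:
l(V) = 1/(7*V) (l(V) = 1/((V + 5*V) + V) = 1/(6*V + V) = 1/(7*V))
J(P) = -2*√(-1/28 + P) (J(P) = -2*√(P + (⅐)/(-4)) = -2*√(P + (⅐)*(-¼)) = -2*√(P - 1/28) = -2*√(-1/28 + P))
2 - 7*J(4) = 2 - (-1)*√(-7 + 196*4) = 2 - (-1)*√(-7 + 784) = 2 - (-1)*√777 = 2 + √777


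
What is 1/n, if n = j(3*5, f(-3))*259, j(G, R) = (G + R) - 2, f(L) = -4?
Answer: 1/2331 ≈ 0.00042900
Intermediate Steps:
j(G, R) = -2 + G + R
n = 2331 (n = (-2 + 3*5 - 4)*259 = (-2 + 15 - 4)*259 = 9*259 = 2331)
1/n = 1/2331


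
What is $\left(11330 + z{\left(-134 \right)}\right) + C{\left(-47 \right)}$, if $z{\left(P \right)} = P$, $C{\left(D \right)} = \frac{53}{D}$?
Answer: $\frac{526159}{47} \approx 11195.0$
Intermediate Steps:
$\left(11330 + z{\left(-134 \right)}\right) + C{\left(-47 \right)} = \left(11330 - 134\right) + \frac{53}{-47} = 11196 + 53 \left(- \frac{1}{47}\right) = 11196 - \frac{53}{47} = \frac{526159}{47}$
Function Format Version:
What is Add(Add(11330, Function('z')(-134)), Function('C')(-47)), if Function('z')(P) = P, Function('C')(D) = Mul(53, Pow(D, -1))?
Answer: Rational(526159, 47) ≈ 11195.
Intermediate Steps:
Add(Add(11330, Function('z')(-134)), Function('C')(-47)) = Add(Add(11330, -134), Mul(53, Pow(-47, -1))) = Add(11196, Mul(53, Rational(-1, 47))) = Add(11196, Rational(-53, 47)) = Rational(526159, 47)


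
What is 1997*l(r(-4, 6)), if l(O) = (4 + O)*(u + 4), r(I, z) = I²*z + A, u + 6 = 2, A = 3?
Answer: 0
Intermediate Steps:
u = -4 (u = -6 + 2 = -4)
r(I, z) = 3 + z*I² (r(I, z) = I²*z + 3 = z*I² + 3 = 3 + z*I²)
l(O) = 0 (l(O) = (4 + O)*(-4 + 4) = (4 + O)*0 = 0)
1997*l(r(-4, 6)) = 1997*0 = 0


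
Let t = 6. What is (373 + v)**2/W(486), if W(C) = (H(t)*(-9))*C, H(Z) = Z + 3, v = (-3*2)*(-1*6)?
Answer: -167281/39366 ≈ -4.2494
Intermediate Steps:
v = 36 (v = -6*(-6) = 36)
H(Z) = 3 + Z
W(C) = -81*C (W(C) = ((3 + 6)*(-9))*C = (9*(-9))*C = -81*C)
(373 + v)**2/W(486) = (373 + 36)**2/((-81*486)) = 409**2/(-39366) = 167281*(-1/39366) = -167281/39366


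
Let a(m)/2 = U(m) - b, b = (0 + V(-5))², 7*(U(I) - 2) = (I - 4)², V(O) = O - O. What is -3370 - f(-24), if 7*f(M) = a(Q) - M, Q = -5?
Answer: -165488/49 ≈ -3377.3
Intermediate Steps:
V(O) = 0
U(I) = 2 + (-4 + I)²/7 (U(I) = 2 + (I - 4)²/7 = 2 + (-4 + I)²/7)
b = 0 (b = (0 + 0)² = 0² = 0)
a(m) = 4 + 2*(-4 + m)²/7 (a(m) = 2*((2 + (-4 + m)²/7) - 1*0) = 2*((2 + (-4 + m)²/7) + 0) = 2*(2 + (-4 + m)²/7) = 4 + 2*(-4 + m)²/7)
f(M) = 190/49 - M/7 (f(M) = ((4 + 2*(-4 - 5)²/7) - M)/7 = ((4 + (2/7)*(-9)²) - M)/7 = ((4 + (2/7)*81) - M)/7 = ((4 + 162/7) - M)/7 = (190/7 - M)/7 = 190/49 - M/7)
-3370 - f(-24) = -3370 - (190/49 - ⅐*(-24)) = -3370 - (190/49 + 24/7) = -3370 - 1*358/49 = -3370 - 358/49 = -165488/49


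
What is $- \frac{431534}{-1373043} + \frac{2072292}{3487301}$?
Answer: $\frac{4350234974290}{4788214226943} \approx 0.90853$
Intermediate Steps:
$- \frac{431534}{-1373043} + \frac{2072292}{3487301} = \left(-431534\right) \left(- \frac{1}{1373043}\right) + 2072292 \cdot \frac{1}{3487301} = \frac{431534}{1373043} + \frac{2072292}{3487301} = \frac{4350234974290}{4788214226943}$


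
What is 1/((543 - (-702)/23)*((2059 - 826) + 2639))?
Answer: 23/51075552 ≈ 4.5031e-7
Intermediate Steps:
1/((543 - (-702)/23)*((2059 - 826) + 2639)) = 1/((543 - (-702)/23)*(1233 + 2639)) = 1/((543 - 234*(-3/23))*3872) = (1/3872)/(543 + 702/23) = (1/3872)/(13191/23) = (23/13191)*(1/3872) = 23/51075552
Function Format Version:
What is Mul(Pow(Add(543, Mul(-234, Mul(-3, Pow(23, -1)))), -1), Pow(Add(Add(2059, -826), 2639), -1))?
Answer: Rational(23, 51075552) ≈ 4.5031e-7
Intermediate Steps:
Mul(Pow(Add(543, Mul(-234, Mul(-3, Pow(23, -1)))), -1), Pow(Add(Add(2059, -826), 2639), -1)) = Mul(Pow(Add(543, Mul(-234, Mul(-3, Rational(1, 23)))), -1), Pow(Add(1233, 2639), -1)) = Mul(Pow(Add(543, Mul(-234, Rational(-3, 23))), -1), Pow(3872, -1)) = Mul(Pow(Add(543, Rational(702, 23)), -1), Rational(1, 3872)) = Mul(Pow(Rational(13191, 23), -1), Rational(1, 3872)) = Mul(Rational(23, 13191), Rational(1, 3872)) = Rational(23, 51075552)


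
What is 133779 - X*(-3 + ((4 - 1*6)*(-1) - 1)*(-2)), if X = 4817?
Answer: 157864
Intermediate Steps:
133779 - X*(-3 + ((4 - 1*6)*(-1) - 1)*(-2)) = 133779 - 4817*(-3 + ((4 - 1*6)*(-1) - 1)*(-2)) = 133779 - 4817*(-3 + ((4 - 6)*(-1) - 1)*(-2)) = 133779 - 4817*(-3 + (-2*(-1) - 1)*(-2)) = 133779 - 4817*(-3 + (2 - 1)*(-2)) = 133779 - 4817*(-3 + 1*(-2)) = 133779 - 4817*(-3 - 2) = 133779 - 4817*(-5) = 133779 - 1*(-24085) = 133779 + 24085 = 157864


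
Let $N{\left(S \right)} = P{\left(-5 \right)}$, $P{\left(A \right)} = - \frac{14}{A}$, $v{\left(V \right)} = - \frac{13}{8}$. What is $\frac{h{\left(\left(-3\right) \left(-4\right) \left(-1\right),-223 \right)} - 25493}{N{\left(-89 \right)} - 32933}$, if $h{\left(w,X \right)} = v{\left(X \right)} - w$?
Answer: $\frac{1019305}{1317208} \approx 0.77384$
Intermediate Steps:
$v{\left(V \right)} = - \frac{13}{8}$ ($v{\left(V \right)} = \left(-13\right) \frac{1}{8} = - \frac{13}{8}$)
$h{\left(w,X \right)} = - \frac{13}{8} - w$
$N{\left(S \right)} = \frac{14}{5}$ ($N{\left(S \right)} = - \frac{14}{-5} = \left(-14\right) \left(- \frac{1}{5}\right) = \frac{14}{5}$)
$\frac{h{\left(\left(-3\right) \left(-4\right) \left(-1\right),-223 \right)} - 25493}{N{\left(-89 \right)} - 32933} = \frac{\left(- \frac{13}{8} - \left(-3\right) \left(-4\right) \left(-1\right)\right) - 25493}{\frac{14}{5} - 32933} = \frac{\left(- \frac{13}{8} - 12 \left(-1\right)\right) - 25493}{- \frac{164651}{5}} = \left(\left(- \frac{13}{8} - -12\right) - 25493\right) \left(- \frac{5}{164651}\right) = \left(\left(- \frac{13}{8} + 12\right) - 25493\right) \left(- \frac{5}{164651}\right) = \left(\frac{83}{8} - 25493\right) \left(- \frac{5}{164651}\right) = \left(- \frac{203861}{8}\right) \left(- \frac{5}{164651}\right) = \frac{1019305}{1317208}$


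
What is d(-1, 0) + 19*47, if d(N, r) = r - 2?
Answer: 891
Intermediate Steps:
d(N, r) = -2 + r
d(-1, 0) + 19*47 = (-2 + 0) + 19*47 = -2 + 893 = 891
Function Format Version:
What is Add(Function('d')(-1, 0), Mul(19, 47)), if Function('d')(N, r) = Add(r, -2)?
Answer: 891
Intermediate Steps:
Function('d')(N, r) = Add(-2, r)
Add(Function('d')(-1, 0), Mul(19, 47)) = Add(Add(-2, 0), Mul(19, 47)) = Add(-2, 893) = 891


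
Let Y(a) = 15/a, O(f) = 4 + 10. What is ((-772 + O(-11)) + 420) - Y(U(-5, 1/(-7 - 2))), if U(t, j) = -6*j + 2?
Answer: -2749/8 ≈ -343.63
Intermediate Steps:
O(f) = 14
U(t, j) = 2 - 6*j
((-772 + O(-11)) + 420) - Y(U(-5, 1/(-7 - 2))) = ((-772 + 14) + 420) - 15/(2 - 6/(-7 - 2)) = (-758 + 420) - 15/(2 - 6/(-9)) = -338 - 15/(2 - 6*(-⅑)) = -338 - 15/(2 + ⅔) = -338 - 15/8/3 = -338 - 15*3/8 = -338 - 1*45/8 = -338 - 45/8 = -2749/8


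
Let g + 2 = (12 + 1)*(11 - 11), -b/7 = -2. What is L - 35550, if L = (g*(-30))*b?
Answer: -34710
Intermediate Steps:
b = 14 (b = -7*(-2) = 14)
g = -2 (g = -2 + (12 + 1)*(11 - 11) = -2 + 13*0 = -2 + 0 = -2)
L = 840 (L = -2*(-30)*14 = 60*14 = 840)
L - 35550 = 840 - 35550 = -34710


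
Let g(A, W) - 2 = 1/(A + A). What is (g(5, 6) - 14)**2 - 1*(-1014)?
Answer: 115561/100 ≈ 1155.6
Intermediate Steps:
g(A, W) = 2 + 1/(2*A) (g(A, W) = 2 + 1/(A + A) = 2 + 1/(2*A))
(g(5, 6) - 14)**2 - 1*(-1014) = ((2 + (1/2)/5) - 14)**2 - 1*(-1014) = ((2 + (1/2)*(1/5)) - 14)**2 + 1014 = ((2 + 1/10) - 14)**2 + 1014 = (21/10 - 14)**2 + 1014 = (-119/10)**2 + 1014 = 14161/100 + 1014 = 115561/100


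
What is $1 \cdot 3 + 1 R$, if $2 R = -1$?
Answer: $\frac{5}{2} \approx 2.5$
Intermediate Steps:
$R = - \frac{1}{2}$ ($R = \frac{1}{2} \left(-1\right) = - \frac{1}{2} \approx -0.5$)
$1 \cdot 3 + 1 R = 1 \cdot 3 + 1 \left(- \frac{1}{2}\right) = 3 - \frac{1}{2} = \frac{5}{2}$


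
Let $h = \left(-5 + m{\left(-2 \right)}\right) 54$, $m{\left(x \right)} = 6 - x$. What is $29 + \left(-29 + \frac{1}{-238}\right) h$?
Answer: $- \frac{555692}{119} \approx -4669.7$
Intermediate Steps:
$h = 162$ ($h = \left(-5 + \left(6 - -2\right)\right) 54 = \left(-5 + \left(6 + 2\right)\right) 54 = \left(-5 + 8\right) 54 = 3 \cdot 54 = 162$)
$29 + \left(-29 + \frac{1}{-238}\right) h = 29 + \left(-29 + \frac{1}{-238}\right) 162 = 29 + \left(-29 - \frac{1}{238}\right) 162 = 29 - \frac{559143}{119} = - \frac{555692}{119}$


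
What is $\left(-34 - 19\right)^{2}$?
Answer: $2809$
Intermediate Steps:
$\left(-34 - 19\right)^{2} = \left(-53\right)^{2} = 2809$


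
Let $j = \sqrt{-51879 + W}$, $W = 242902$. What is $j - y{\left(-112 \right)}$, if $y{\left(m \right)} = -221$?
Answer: $221 + \sqrt{191023} \approx 658.06$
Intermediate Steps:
$j = \sqrt{191023}$ ($j = \sqrt{-51879 + 242902} = \sqrt{191023} \approx 437.06$)
$j - y{\left(-112 \right)} = \sqrt{191023} - -221 = \sqrt{191023} + 221 = 221 + \sqrt{191023}$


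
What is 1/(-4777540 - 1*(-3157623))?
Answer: -1/1619917 ≈ -6.1732e-7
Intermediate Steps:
1/(-4777540 - 1*(-3157623)) = 1/(-4777540 + 3157623) = 1/(-1619917) = -1/1619917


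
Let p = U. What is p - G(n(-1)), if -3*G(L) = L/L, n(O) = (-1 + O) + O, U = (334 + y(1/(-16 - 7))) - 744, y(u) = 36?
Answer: -1121/3 ≈ -373.67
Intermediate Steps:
U = -374 (U = (334 + 36) - 744 = 370 - 744 = -374)
n(O) = -1 + 2*O
G(L) = -⅓ (G(L) = -L/(3*L) = -⅓*1 = -⅓)
p = -374
p - G(n(-1)) = -374 - 1*(-⅓) = -374 + ⅓ = -1121/3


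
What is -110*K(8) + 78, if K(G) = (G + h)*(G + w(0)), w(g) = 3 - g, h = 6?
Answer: -16862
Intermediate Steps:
K(G) = (3 + G)*(6 + G) (K(G) = (G + 6)*(G + (3 - 1*0)) = (6 + G)*(G + (3 + 0)) = (6 + G)*(G + 3) = (6 + G)*(3 + G) = (3 + G)*(6 + G))
-110*K(8) + 78 = -110*(18 + 8² + 9*8) + 78 = -110*(18 + 64 + 72) + 78 = -110*154 + 78 = -16940 + 78 = -16862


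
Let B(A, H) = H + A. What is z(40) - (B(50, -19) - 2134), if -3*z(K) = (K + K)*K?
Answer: 3109/3 ≈ 1036.3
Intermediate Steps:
z(K) = -2*K²/3 (z(K) = -(K + K)*K/3 = -2*K*K/3 = -2*K²/3)
B(A, H) = A + H
z(40) - (B(50, -19) - 2134) = -⅔*40² - ((50 - 19) - 2134) = -⅔*1600 - (31 - 2134) = -3200/3 - 1*(-2103) = -3200/3 + 2103 = 3109/3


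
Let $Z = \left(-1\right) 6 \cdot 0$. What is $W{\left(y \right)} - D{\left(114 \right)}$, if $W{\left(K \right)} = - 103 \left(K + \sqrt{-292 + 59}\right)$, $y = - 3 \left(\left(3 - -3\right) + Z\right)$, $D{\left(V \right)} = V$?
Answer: $1740 - 103 i \sqrt{233} \approx 1740.0 - 1572.2 i$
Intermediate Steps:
$Z = 0$ ($Z = \left(-6\right) 0 = 0$)
$y = -18$ ($y = - 3 \left(\left(3 - -3\right) + 0\right) = - 3 \left(\left(3 + 3\right) + 0\right) = - 3 \left(6 + 0\right) = \left(-3\right) 6 = -18$)
$W{\left(K \right)} = - 103 K - 103 i \sqrt{233}$ ($W{\left(K \right)} = - 103 \left(K + \sqrt{-233}\right) = - 103 \left(K + i \sqrt{233}\right) = - 103 K - 103 i \sqrt{233}$)
$W{\left(y \right)} - D{\left(114 \right)} = \left(\left(-103\right) \left(-18\right) - 103 i \sqrt{233}\right) - 114 = \left(1854 - 103 i \sqrt{233}\right) - 114 = 1740 - 103 i \sqrt{233}$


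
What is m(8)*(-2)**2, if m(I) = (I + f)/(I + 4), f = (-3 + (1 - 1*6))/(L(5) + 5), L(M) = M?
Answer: 12/5 ≈ 2.4000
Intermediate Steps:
f = -4/5 (f = (-3 + (1 - 1*6))/(5 + 5) = (-3 + (1 - 6))/10 = (-3 - 5)*(1/10) = -8*1/10 = -4/5 ≈ -0.80000)
m(I) = (-4/5 + I)/(4 + I) (m(I) = (I - 4/5)/(I + 4) = (-4/5 + I)/(4 + I))
m(8)*(-2)**2 = ((-4/5 + 8)/(4 + 8))*(-2)**2 = ((36/5)/12)*4 = ((1/12)*(36/5))*4 = (3/5)*4 = 12/5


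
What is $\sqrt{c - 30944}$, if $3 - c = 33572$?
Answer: $i \sqrt{64513} \approx 253.99 i$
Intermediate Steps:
$c = -33569$ ($c = 3 - 33572 = -33569$)
$\sqrt{c - 30944} = \sqrt{-33569 - 30944} = \sqrt{-64513} = i \sqrt{64513}$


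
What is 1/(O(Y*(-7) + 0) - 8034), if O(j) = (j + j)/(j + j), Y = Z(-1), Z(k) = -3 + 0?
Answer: -1/8033 ≈ -0.00012449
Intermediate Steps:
Z(k) = -3
Y = -3
O(j) = 1 (O(j) = (2*j)/((2*j)) = (2*j)*(1/(2*j)) = 1)
1/(O(Y*(-7) + 0) - 8034) = 1/(1 - 8034) = 1/(-8033) = -1/8033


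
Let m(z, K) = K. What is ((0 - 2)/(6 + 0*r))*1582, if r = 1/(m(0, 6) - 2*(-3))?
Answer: -1582/3 ≈ -527.33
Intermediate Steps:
r = 1/12 (r = 1/(6 - 2*(-3)) = 1/(6 + 6) = 1/12 ≈ 0.083333)
((0 - 2)/(6 + 0*r))*1582 = ((0 - 2)/(6 + 0*(1/12)))*1582 = -2/(6 + 0)*1582 = -2/6*1582 = -2*⅙*1582 = -⅓*1582 = -1582/3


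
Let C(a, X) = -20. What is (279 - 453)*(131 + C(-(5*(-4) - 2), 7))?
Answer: -19314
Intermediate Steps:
(279 - 453)*(131 + C(-(5*(-4) - 2), 7)) = (279 - 453)*(131 - 20) = -174*111 = -19314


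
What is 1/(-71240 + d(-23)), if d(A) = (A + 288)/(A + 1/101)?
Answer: -2322/165446045 ≈ -1.4035e-5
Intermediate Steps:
d(A) = (288 + A)/(1/101 + A) (d(A) = (288 + A)/(A + 1/101) = (288 + A)/(1/101 + A))
1/(-71240 + d(-23)) = 1/(-71240 + 101*(288 - 23)/(1 + 101*(-23))) = 1/(-71240 + 101*265/(1 - 2323)) = 1/(-71240 + 101*265/(-2322)) = 1/(-71240 + 101*(-1/2322)*265) = 1/(-71240 - 26765/2322) = 1/(-165446045/2322) = -2322/165446045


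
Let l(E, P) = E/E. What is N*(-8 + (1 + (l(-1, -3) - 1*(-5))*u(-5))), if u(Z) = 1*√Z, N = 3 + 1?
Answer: -28 + 24*I*√5 ≈ -28.0 + 53.666*I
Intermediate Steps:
N = 4
u(Z) = √Z
l(E, P) = 1
N*(-8 + (1 + (l(-1, -3) - 1*(-5))*u(-5))) = 4*(-8 + (1 + (1 - 1*(-5))*√(-5))) = 4*(-8 + (1 + (1 + 5)*(I*√5))) = 4*(-8 + (1 + 6*(I*√5))) = 4*(-8 + (1 + 6*I*√5)) = 4*(-7 + 6*I*√5) = -28 + 24*I*√5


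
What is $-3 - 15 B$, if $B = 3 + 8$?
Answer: $-168$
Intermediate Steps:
$B = 11$
$-3 - 15 B = -3 - 165 = -168$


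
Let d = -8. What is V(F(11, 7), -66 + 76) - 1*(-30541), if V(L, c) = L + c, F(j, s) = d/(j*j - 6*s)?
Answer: 2413521/79 ≈ 30551.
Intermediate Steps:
F(j, s) = -8/(j**2 - 6*s) (F(j, s) = -8/(j*j - 6*s) = -8/(j**2 - 6*s))
V(F(11, 7), -66 + 76) - 1*(-30541) = (8/(-1*11**2 + 6*7) + (-66 + 76)) - 1*(-30541) = (8/(-1*121 + 42) + 10) + 30541 = (8/(-121 + 42) + 10) + 30541 = (8/(-79) + 10) + 30541 = (8*(-1/79) + 10) + 30541 = (-8/79 + 10) + 30541 = 782/79 + 30541 = 2413521/79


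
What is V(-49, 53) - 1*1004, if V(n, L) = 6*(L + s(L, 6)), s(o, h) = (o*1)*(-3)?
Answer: -1640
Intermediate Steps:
s(o, h) = -3*o (s(o, h) = o*(-3) = -3*o)
V(n, L) = -12*L (V(n, L) = 6*(L - 3*L) = 6*(-2*L) = -12*L)
V(-49, 53) - 1*1004 = -12*53 - 1*1004 = -636 - 1004 = -1640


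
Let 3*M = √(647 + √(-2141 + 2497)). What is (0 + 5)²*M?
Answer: 25*√(647 + 2*√89)/3 ≈ 215.04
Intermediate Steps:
M = √(647 + 2*√89)/3 (M = √(647 + √(-2141 + 2497))/3 = √(647 + √356)/3 = √(647 + 2*√89)/3 ≈ 8.6015)
(0 + 5)²*M = (0 + 5)²*(√(647 + 2*√89)/3) = 5²*(√(647 + 2*√89)/3) = 25*(√(647 + 2*√89)/3) = 25*√(647 + 2*√89)/3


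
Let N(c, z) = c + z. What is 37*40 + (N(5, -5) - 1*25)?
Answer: 1455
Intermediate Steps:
37*40 + (N(5, -5) - 1*25) = 37*40 + ((5 - 5) - 1*25) = 1480 + (0 - 25) = 1480 - 25 = 1455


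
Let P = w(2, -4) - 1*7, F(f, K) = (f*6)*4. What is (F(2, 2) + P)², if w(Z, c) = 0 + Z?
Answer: 1849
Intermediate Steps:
w(Z, c) = Z
F(f, K) = 24*f (F(f, K) = (6*f)*4 = 24*f)
P = -5 (P = 2 - 1*7 = 2 - 7 = -5)
(F(2, 2) + P)² = (24*2 - 5)² = (48 - 5)² = 43² = 1849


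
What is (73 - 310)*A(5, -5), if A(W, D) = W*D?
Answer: 5925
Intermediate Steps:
A(W, D) = D*W
(73 - 310)*A(5, -5) = (73 - 310)*(-5*5) = -237*(-25) = 5925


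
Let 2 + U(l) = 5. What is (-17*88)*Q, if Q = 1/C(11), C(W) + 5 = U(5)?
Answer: 748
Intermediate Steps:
U(l) = 3 (U(l) = -2 + 5 = 3)
C(W) = -2 (C(W) = -5 + 3 = -2)
Q = -½ (Q = 1/(-2) = -½ ≈ -0.50000)
(-17*88)*Q = -17*88*(-½) = -1496*(-½) = 748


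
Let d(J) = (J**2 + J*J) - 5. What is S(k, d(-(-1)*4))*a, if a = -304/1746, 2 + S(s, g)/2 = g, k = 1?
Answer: -7600/873 ≈ -8.7056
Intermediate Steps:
d(J) = -5 + 2*J**2 (d(J) = (J**2 + J**2) - 5 = 2*J**2 - 5 = -5 + 2*J**2)
S(s, g) = -4 + 2*g
a = -152/873 (a = -304*1/1746 = -152/873 ≈ -0.17411)
S(k, d(-(-1)*4))*a = (-4 + 2*(-5 + 2*(-(-1)*4)**2))*(-152/873) = (-4 + 2*(-5 + 2*(-1*(-4))**2))*(-152/873) = (-4 + 2*(-5 + 2*4**2))*(-152/873) = (-4 + 2*(-5 + 2*16))*(-152/873) = (-4 + 2*(-5 + 32))*(-152/873) = (-4 + 2*27)*(-152/873) = (-4 + 54)*(-152/873) = 50*(-152/873) = -7600/873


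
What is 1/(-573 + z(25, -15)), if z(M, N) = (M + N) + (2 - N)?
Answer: -1/546 ≈ -0.0018315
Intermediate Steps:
z(M, N) = 2 + M
1/(-573 + z(25, -15)) = 1/(-573 + (2 + 25)) = 1/(-573 + 27) = 1/(-546) = -1/546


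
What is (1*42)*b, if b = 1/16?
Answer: 21/8 ≈ 2.6250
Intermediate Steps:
b = 1/16 ≈ 0.062500
(1*42)*b = (1*42)*(1/16) = 42*(1/16) = 21/8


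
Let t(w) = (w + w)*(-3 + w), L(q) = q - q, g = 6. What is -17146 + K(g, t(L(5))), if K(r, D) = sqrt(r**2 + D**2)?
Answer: -17140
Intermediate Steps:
L(q) = 0
t(w) = 2*w*(-3 + w) (t(w) = (2*w)*(-3 + w) = 2*w*(-3 + w))
K(r, D) = sqrt(D**2 + r**2)
-17146 + K(g, t(L(5))) = -17146 + sqrt((2*0*(-3 + 0))**2 + 6**2) = -17146 + sqrt((2*0*(-3))**2 + 36) = -17146 + sqrt(0**2 + 36) = -17146 + sqrt(0 + 36) = -17146 + sqrt(36) = -17146 + 6 = -17140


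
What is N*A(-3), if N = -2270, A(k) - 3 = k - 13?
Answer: 29510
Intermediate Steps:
A(k) = -10 + k (A(k) = 3 + (k - 13) = 3 + (-13 + k) = -10 + k)
N*A(-3) = -2270*(-10 - 3) = -2270*(-13) = 29510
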